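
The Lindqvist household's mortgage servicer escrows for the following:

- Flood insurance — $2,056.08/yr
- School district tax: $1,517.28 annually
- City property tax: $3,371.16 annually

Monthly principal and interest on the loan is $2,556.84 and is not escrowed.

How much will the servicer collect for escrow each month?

$578.71

Flood insurance: $2,056.08 per year
School district tax: $1,517.28 per year
City property tax: $3,371.16 per year
Total per year = $6,944.52
Monthly = $6,944.52 ÷ 12 = $578.71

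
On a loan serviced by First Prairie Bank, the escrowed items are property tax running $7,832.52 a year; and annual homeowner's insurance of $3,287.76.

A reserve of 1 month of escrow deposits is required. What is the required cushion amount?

$926.69

Property tax: $7,832.52 per year
Homeowner's insurance: $3,287.76 per year
Combined annual = $11,120.28
Monthly escrow = $11,120.28 ÷ 12 = $926.69
Required cushion = 1 × $926.69 = $926.69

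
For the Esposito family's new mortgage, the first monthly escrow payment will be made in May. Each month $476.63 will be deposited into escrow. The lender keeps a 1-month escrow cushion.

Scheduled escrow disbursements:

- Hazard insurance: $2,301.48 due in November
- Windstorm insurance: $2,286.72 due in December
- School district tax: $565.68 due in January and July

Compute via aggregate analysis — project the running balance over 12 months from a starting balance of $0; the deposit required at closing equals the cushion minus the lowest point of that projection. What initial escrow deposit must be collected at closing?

Cushion = 1 × $476.63 = $476.63
Trial balance (start $0, +$476.63 each month, − disbursements):
  May: +$476.63 → $476.63
  Jun: +$476.63 → $953.26
  Jul: +$476.63 − $565.68 → $864.21
  Aug: +$476.63 → $1,340.84
  Sep: +$476.63 → $1,817.47
  Oct: +$476.63 → $2,294.10
  Nov: +$476.63 − $2,301.48 → $469.25
  Dec: +$476.63 − $2,286.72 → -$1,340.84
  Jan: +$476.63 − $565.68 → -$1,429.89
  Feb: +$476.63 → -$953.26
  Mar: +$476.63 → -$476.63
  Apr: +$476.63 → $0.00
Lowest trial balance = -$1,429.89 (Jan)
Initial deposit = cushion − low point = $476.63 − (-$1,429.89) = $1,906.52

$1,906.52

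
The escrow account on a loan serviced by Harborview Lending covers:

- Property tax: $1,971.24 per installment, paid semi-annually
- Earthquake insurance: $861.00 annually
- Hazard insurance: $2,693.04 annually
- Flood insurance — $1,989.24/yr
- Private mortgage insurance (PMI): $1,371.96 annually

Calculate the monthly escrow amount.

$904.81

Property tax = $1,971.24 × 2 = $3,942.48 per year
Earthquake insurance = $861.00 per year
Hazard insurance = $2,693.04 per year
Flood insurance = $1,989.24 per year
Private mortgage insurance (PMI) = $1,371.96 per year
Combined annual = $3,942.48 + $861.00 + $2,693.04 + $1,989.24 + $1,371.96 = $10,857.72
Monthly = $10,857.72 / 12 = $904.81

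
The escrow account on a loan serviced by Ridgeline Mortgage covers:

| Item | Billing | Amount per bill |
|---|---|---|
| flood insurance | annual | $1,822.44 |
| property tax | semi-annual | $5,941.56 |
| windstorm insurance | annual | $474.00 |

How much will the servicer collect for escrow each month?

$1,181.63

Flood insurance — $1,822.44 per year
Property tax — $5,941.56 × 2 = $11,883.12 per year
Windstorm insurance — $474.00 per year
Total per year = $14,179.56
Base monthly escrow = $14,179.56 / 12 = $1,181.63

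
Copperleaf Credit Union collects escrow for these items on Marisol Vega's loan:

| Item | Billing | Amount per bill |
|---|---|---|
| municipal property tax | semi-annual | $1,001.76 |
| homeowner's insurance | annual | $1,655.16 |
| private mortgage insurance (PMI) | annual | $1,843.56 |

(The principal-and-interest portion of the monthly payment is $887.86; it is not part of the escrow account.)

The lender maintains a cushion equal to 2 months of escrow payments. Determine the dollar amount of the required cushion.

Municipal property tax = $1,001.76 × 2 = $2,003.52
Homeowner's insurance = $1,655.16
Private mortgage insurance (PMI) = $1,843.56
Total annual escrow = $2,003.52 + $1,655.16 + $1,843.56 = $5,502.24
Monthly = $5,502.24 / 12 = $458.52
Cushion = 2 × $458.52 = $917.04

$917.04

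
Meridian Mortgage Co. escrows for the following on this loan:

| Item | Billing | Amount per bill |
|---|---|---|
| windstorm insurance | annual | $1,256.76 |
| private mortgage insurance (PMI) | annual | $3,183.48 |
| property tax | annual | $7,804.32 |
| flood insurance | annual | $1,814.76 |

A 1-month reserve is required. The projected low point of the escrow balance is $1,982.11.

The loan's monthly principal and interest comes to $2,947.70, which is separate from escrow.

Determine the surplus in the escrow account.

$810.50

Windstorm insurance — $1,256.76 per year
Private mortgage insurance (PMI) — $3,183.48 per year
Property tax — $7,804.32 per year
Flood insurance — $1,814.76 per year
Combined annual = $14,059.32
Monthly = $14,059.32 / 12 = $1,171.61
Cushion = 1 × $1,171.61 = $1,171.61
Excess over cushion: $1,982.11 − $1,171.61 = $810.50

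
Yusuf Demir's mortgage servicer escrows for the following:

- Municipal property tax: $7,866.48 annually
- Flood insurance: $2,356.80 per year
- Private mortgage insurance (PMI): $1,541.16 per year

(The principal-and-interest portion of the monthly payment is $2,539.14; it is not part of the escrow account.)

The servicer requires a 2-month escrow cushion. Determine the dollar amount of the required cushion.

Municipal property tax: $7,866.48 per year
Flood insurance: $2,356.80 per year
Private mortgage insurance (PMI): $1,541.16 per year
Total per year = $11,764.44
Base monthly escrow = $11,764.44 ÷ 12 = $980.37
Cushion = 2 × $980.37 = $1,960.74

$1,960.74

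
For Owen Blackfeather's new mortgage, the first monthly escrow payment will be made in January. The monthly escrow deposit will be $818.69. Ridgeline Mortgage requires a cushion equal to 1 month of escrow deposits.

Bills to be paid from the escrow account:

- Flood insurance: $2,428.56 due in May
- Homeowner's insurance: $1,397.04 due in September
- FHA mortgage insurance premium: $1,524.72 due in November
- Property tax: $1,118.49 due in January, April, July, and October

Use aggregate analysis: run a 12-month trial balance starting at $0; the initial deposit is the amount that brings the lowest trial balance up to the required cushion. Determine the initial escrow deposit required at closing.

$1,637.38

Cushion = 1 × $818.69 = $818.69
Trial balance (start $0, +$818.69 each month, − disbursements):
  Jan: +$818.69 − $1,118.49 → -$299.80
  Feb: +$818.69 → $518.89
  Mar: +$818.69 → $1,337.58
  Apr: +$818.69 − $1,118.49 → $1,037.78
  May: +$818.69 − $2,428.56 → -$572.09
  Jun: +$818.69 → $246.60
  Jul: +$818.69 − $1,118.49 → -$53.20
  Aug: +$818.69 → $765.49
  Sep: +$818.69 − $1,397.04 → $187.14
  Oct: +$818.69 − $1,118.49 → -$112.66
  Nov: +$818.69 − $1,524.72 → -$818.69
  Dec: +$818.69 → $0.00
Lowest trial balance = -$818.69 (Nov)
Initial deposit = cushion − low point = $818.69 − (-$818.69) = $1,637.38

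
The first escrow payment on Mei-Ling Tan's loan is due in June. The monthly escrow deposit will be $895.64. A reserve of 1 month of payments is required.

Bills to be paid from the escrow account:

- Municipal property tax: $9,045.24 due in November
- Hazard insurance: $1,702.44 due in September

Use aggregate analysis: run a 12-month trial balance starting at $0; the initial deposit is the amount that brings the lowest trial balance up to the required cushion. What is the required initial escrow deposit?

$6,269.48

Cushion = 1 × $895.64 = $895.64
Trial balance (start $0, +$895.64 each month, − disbursements):
  Jun: +$895.64 → $895.64
  Jul: +$895.64 → $1,791.28
  Aug: +$895.64 → $2,686.92
  Sep: +$895.64 − $1,702.44 → $1,880.12
  Oct: +$895.64 → $2,775.76
  Nov: +$895.64 − $9,045.24 → -$5,373.84
  Dec: +$895.64 → -$4,478.20
  Jan: +$895.64 → -$3,582.56
  Feb: +$895.64 → -$2,686.92
  Mar: +$895.64 → -$1,791.28
  Apr: +$895.64 → -$895.64
  May: +$895.64 → $0.00
Lowest trial balance = -$5,373.84 (Nov)
Initial deposit = cushion − low point = $895.64 − (-$5,373.84) = $6,269.48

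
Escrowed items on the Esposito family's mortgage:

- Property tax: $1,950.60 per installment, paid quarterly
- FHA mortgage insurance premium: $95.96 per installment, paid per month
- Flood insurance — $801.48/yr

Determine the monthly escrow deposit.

$812.95

Property tax = $1,950.60 × 4 = $7,802.40 annually
FHA mortgage insurance premium = $95.96 × 12 = $1,151.52 annually
Flood insurance = $801.48 annually
Combined annual = $7,802.40 + $1,151.52 + $801.48 = $9,755.40
Monthly escrow = $9,755.40 / 12 = $812.95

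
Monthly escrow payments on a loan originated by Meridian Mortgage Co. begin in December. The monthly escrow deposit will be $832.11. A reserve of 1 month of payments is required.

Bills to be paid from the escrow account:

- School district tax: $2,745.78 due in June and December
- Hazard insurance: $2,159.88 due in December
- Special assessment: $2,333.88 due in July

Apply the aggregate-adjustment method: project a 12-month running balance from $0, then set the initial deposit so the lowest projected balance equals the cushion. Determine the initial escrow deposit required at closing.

$4,905.66

Cushion = 1 × $832.11 = $832.11
Trial balance (start $0, +$832.11 each month, − disbursements):
  Dec: +$832.11 − $4,905.66 → -$4,073.55
  Jan: +$832.11 → -$3,241.44
  Feb: +$832.11 → -$2,409.33
  Mar: +$832.11 → -$1,577.22
  Apr: +$832.11 → -$745.11
  May: +$832.11 → $87.00
  Jun: +$832.11 − $2,745.78 → -$1,826.67
  Jul: +$832.11 − $2,333.88 → -$3,328.44
  Aug: +$832.11 → -$2,496.33
  Sep: +$832.11 → -$1,664.22
  Oct: +$832.11 → -$832.11
  Nov: +$832.11 → $0.00
Lowest trial balance = -$4,073.55 (Dec)
Initial deposit = cushion − low point = $832.11 − (-$4,073.55) = $4,905.66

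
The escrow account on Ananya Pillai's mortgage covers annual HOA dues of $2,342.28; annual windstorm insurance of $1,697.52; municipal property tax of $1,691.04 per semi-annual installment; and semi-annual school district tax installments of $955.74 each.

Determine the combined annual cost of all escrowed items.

$9,333.36

HOA dues: $2,342.28/yr
Windstorm insurance: $1,697.52/yr
Municipal property tax: $1,691.04 × 2 = $3,382.08/yr
School district tax: $955.74 × 2 = $1,911.48/yr
Total annual escrow = $9,333.36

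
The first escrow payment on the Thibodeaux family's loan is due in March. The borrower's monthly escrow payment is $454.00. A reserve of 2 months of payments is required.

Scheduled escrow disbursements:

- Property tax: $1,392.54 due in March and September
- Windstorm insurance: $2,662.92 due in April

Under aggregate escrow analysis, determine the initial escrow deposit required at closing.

$4,055.46

Cushion = 2 × $454.00 = $908.00
Trial balance (start $0, +$454.00 each month, − disbursements):
  Mar: +$454.00 − $1,392.54 → -$938.54
  Apr: +$454.00 − $2,662.92 → -$3,147.46
  May: +$454.00 → -$2,693.46
  Jun: +$454.00 → -$2,239.46
  Jul: +$454.00 → -$1,785.46
  Aug: +$454.00 → -$1,331.46
  Sep: +$454.00 − $1,392.54 → -$2,270.00
  Oct: +$454.00 → -$1,816.00
  Nov: +$454.00 → -$1,362.00
  Dec: +$454.00 → -$908.00
  Jan: +$454.00 → -$454.00
  Feb: +$454.00 → $0.00
Lowest trial balance = -$3,147.46 (Apr)
Initial deposit = cushion − low point = $908.00 − (-$3,147.46) = $4,055.46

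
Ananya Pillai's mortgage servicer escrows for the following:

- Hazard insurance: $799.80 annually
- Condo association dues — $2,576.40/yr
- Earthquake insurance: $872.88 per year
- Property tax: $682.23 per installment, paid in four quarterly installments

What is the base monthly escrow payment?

$581.50

Hazard insurance: $799.80
Condo association dues: $2,576.40
Earthquake insurance: $872.88
Property tax: $682.23 × 4 = $2,728.92
Total annual escrow = $6,978.00
Per month = $6,978.00 ÷ 12 = $581.50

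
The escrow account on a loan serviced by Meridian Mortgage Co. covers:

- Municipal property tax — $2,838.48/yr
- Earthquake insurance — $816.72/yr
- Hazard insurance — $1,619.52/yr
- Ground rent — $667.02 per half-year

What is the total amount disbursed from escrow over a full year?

Municipal property tax = $2,838.48 per year
Earthquake insurance = $816.72 per year
Hazard insurance = $1,619.52 per year
Ground rent = $667.02 × 2 = $1,334.04 per year
Combined annual = $6,608.76

$6,608.76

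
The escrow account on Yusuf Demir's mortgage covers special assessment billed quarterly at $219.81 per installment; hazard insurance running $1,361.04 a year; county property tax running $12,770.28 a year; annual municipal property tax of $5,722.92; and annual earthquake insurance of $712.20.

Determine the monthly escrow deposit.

Special assessment = $219.81 × 4 = $879.24 annually
Hazard insurance = $1,361.04 annually
County property tax = $12,770.28 annually
Municipal property tax = $5,722.92 annually
Earthquake insurance = $712.20 annually
Annual escrow total = $879.24 + $1,361.04 + $12,770.28 + $5,722.92 + $712.20 = $21,445.68
Monthly escrow = $21,445.68 ÷ 12 = $1,787.14

$1,787.14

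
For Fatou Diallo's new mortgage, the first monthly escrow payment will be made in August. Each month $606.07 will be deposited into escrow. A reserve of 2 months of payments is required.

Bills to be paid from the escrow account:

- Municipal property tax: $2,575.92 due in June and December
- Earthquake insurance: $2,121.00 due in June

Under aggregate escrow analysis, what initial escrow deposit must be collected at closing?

Cushion = 2 × $606.07 = $1,212.14
Trial balance (start $0, +$606.07 each month, − disbursements):
  Aug: +$606.07 → $606.07
  Sep: +$606.07 → $1,212.14
  Oct: +$606.07 → $1,818.21
  Nov: +$606.07 → $2,424.28
  Dec: +$606.07 − $2,575.92 → $454.43
  Jan: +$606.07 → $1,060.50
  Feb: +$606.07 → $1,666.57
  Mar: +$606.07 → $2,272.64
  Apr: +$606.07 → $2,878.71
  May: +$606.07 → $3,484.78
  Jun: +$606.07 − $4,696.92 → -$606.07
  Jul: +$606.07 → $0.00
Lowest trial balance = -$606.07 (Jun)
Initial deposit = cushion − low point = $1,212.14 − (-$606.07) = $1,818.21

$1,818.21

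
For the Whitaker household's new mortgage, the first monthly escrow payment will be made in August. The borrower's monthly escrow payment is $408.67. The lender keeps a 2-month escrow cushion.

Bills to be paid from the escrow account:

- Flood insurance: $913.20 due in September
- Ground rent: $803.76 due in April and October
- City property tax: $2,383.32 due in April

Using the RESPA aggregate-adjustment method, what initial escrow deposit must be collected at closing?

$2,043.35

Cushion = 2 × $408.67 = $817.34
Trial balance (start $0, +$408.67 each month, − disbursements):
  Aug: +$408.67 → $408.67
  Sep: +$408.67 − $913.20 → -$95.86
  Oct: +$408.67 − $803.76 → -$490.95
  Nov: +$408.67 → -$82.28
  Dec: +$408.67 → $326.39
  Jan: +$408.67 → $735.06
  Feb: +$408.67 → $1,143.73
  Mar: +$408.67 → $1,552.40
  Apr: +$408.67 − $3,187.08 → -$1,226.01
  May: +$408.67 → -$817.34
  Jun: +$408.67 → -$408.67
  Jul: +$408.67 → $0.00
Lowest trial balance = -$1,226.01 (Apr)
Initial deposit = cushion − low point = $817.34 − (-$1,226.01) = $2,043.35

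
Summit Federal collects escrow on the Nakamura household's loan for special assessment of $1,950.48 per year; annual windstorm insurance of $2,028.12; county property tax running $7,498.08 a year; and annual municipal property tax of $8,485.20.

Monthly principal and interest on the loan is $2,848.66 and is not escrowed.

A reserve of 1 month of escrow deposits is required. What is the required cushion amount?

$1,663.49

Special assessment — $1,950.48 annually
Windstorm insurance — $2,028.12 annually
County property tax — $7,498.08 annually
Municipal property tax — $8,485.20 annually
Annual escrow total = $1,950.48 + $2,028.12 + $7,498.08 + $8,485.20 = $19,961.88
Per month = $19,961.88 ÷ 12 = $1,663.49
Cushion = 1 × $1,663.49 = $1,663.49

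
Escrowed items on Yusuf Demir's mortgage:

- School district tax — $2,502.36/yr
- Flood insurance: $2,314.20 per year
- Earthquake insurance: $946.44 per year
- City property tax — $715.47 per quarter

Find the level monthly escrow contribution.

$718.74

School district tax — $2,502.36 annually
Flood insurance — $2,314.20 annually
Earthquake insurance — $946.44 annually
City property tax — $715.47 × 4 = $2,861.88 annually
Total annual escrow = $2,502.36 + $2,314.20 + $946.44 + $2,861.88 = $8,624.88
Monthly = $8,624.88 / 12 = $718.74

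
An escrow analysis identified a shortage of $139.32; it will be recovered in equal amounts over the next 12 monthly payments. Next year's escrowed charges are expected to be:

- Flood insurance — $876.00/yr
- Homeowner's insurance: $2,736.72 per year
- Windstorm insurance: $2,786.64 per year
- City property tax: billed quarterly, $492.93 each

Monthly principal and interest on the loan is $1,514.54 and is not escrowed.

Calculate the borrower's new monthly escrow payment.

$709.20

Flood insurance = $876.00 per year
Homeowner's insurance = $2,736.72 per year
Windstorm insurance = $2,786.64 per year
City property tax = $492.93 × 4 = $1,971.72 per year
Annual escrow total = $876.00 + $2,736.72 + $2,786.64 + $1,971.72 = $8,371.08
Per month = $8,371.08 / 12 = $697.59
Shortage spread = $139.32 / 12 = $11.61/mo
New monthly escrow = $697.59 + $11.61 = $709.20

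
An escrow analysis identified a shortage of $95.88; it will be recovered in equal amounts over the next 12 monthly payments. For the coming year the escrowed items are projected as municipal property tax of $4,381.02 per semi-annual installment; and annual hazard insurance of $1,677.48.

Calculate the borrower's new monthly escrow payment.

Municipal property tax: $4,381.02 × 2 = $8,762.04 per year
Hazard insurance: $1,677.48 per year
Yearly total = $8,762.04 + $1,677.48 = $10,439.52
Per month = $10,439.52 ÷ 12 = $869.96
Shortage spread = $95.88 ÷ 12 = $7.99/mo
Adjusted monthly = $869.96 + $7.99 = $877.95

$877.95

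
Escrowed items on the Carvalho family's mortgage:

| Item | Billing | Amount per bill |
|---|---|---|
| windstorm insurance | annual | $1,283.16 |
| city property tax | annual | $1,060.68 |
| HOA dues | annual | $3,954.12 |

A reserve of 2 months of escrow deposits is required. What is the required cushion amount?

Windstorm insurance = $1,283.16 annually
City property tax = $1,060.68 annually
HOA dues = $3,954.12 annually
Annual escrow total = $6,297.96
Monthly = $6,297.96 / 12 = $524.83
Cushion = 2 × $524.83 = $1,049.66

$1,049.66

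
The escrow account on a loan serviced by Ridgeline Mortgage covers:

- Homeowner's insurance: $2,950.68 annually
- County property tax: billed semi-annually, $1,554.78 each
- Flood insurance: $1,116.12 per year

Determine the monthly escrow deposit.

$598.03

Homeowner's insurance: $2,950.68
County property tax: $1,554.78 × 2 = $3,109.56
Flood insurance: $1,116.12
Total per year = $7,176.36
Base monthly escrow = $7,176.36 / 12 = $598.03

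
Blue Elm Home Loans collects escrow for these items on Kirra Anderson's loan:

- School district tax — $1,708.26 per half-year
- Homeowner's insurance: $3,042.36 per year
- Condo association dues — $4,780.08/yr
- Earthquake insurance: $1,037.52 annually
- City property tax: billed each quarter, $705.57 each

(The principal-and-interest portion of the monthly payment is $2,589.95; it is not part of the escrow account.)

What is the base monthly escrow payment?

$1,258.23

School district tax = $1,708.26 × 2 = $3,416.52/yr
Homeowner's insurance = $3,042.36/yr
Condo association dues = $4,780.08/yr
Earthquake insurance = $1,037.52/yr
City property tax = $705.57 × 4 = $2,822.28/yr
Total per year = $15,098.76
Monthly escrow = $15,098.76 / 12 = $1,258.23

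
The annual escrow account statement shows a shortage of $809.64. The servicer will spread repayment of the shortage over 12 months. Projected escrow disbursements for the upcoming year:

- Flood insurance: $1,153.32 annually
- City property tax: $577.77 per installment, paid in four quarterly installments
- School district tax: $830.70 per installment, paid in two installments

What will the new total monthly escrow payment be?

$494.62

Flood insurance: $1,153.32 annually
City property tax: $577.77 × 4 = $2,311.08 annually
School district tax: $830.70 × 2 = $1,661.40 annually
Total per year = $1,153.32 + $2,311.08 + $1,661.40 = $5,125.80
Base monthly escrow = $5,125.80 / 12 = $427.15
Shortage per month = $809.64 ÷ 12 = $67.47
Adjusted monthly = $427.15 + $67.47 = $494.62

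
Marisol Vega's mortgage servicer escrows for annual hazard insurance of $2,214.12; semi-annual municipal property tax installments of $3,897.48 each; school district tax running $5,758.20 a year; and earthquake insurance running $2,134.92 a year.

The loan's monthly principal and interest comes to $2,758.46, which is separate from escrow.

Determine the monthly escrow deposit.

Hazard insurance = $2,214.12 per year
Municipal property tax = $3,897.48 × 2 = $7,794.96 per year
School district tax = $5,758.20 per year
Earthquake insurance = $2,134.92 per year
Total per year = $2,214.12 + $7,794.96 + $5,758.20 + $2,134.92 = $17,902.20
Per month = $17,902.20 / 12 = $1,491.85

$1,491.85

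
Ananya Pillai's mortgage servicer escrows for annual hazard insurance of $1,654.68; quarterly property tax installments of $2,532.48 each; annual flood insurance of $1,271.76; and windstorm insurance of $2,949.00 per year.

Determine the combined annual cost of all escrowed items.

Hazard insurance: $1,654.68/yr
Property tax: $2,532.48 × 4 = $10,129.92/yr
Flood insurance: $1,271.76/yr
Windstorm insurance: $2,949.00/yr
Annual escrow total = $1,654.68 + $10,129.92 + $1,271.76 + $2,949.00 = $16,005.36

$16,005.36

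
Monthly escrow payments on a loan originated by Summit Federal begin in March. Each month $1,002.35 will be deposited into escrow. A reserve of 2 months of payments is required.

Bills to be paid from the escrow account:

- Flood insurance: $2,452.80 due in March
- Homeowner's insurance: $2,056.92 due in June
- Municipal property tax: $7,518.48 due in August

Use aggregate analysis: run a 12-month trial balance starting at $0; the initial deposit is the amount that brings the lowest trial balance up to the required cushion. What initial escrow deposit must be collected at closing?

Cushion = 2 × $1,002.35 = $2,004.70
Trial balance (start $0, +$1,002.35 each month, − disbursements):
  Mar: +$1,002.35 − $2,452.80 → -$1,450.45
  Apr: +$1,002.35 → -$448.10
  May: +$1,002.35 → $554.25
  Jun: +$1,002.35 − $2,056.92 → -$500.32
  Jul: +$1,002.35 → $502.03
  Aug: +$1,002.35 − $7,518.48 → -$6,014.10
  Sep: +$1,002.35 → -$5,011.75
  Oct: +$1,002.35 → -$4,009.40
  Nov: +$1,002.35 → -$3,007.05
  Dec: +$1,002.35 → -$2,004.70
  Jan: +$1,002.35 → -$1,002.35
  Feb: +$1,002.35 → $0.00
Lowest trial balance = -$6,014.10 (Aug)
Initial deposit = cushion − low point = $2,004.70 − (-$6,014.10) = $8,018.80

$8,018.80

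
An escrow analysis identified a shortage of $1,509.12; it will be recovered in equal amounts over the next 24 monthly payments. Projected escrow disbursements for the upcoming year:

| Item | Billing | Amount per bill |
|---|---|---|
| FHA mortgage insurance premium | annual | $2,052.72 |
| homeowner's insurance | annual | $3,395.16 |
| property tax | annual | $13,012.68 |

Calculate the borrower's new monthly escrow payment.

FHA mortgage insurance premium: $2,052.72
Homeowner's insurance: $3,395.16
Property tax: $13,012.68
Total per year = $18,460.56
Monthly = $18,460.56 ÷ 12 = $1,538.38
Shortage per month = $1,509.12 / 24 = $62.88
New monthly escrow = $1,538.38 + $62.88 = $1,601.26

$1,601.26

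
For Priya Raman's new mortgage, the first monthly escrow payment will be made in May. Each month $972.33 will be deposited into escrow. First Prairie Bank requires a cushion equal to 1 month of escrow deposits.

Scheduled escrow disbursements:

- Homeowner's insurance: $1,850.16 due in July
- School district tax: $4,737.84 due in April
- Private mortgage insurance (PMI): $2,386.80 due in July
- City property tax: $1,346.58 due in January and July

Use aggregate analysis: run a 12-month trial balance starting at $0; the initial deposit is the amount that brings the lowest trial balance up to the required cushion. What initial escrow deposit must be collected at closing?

Cushion = 1 × $972.33 = $972.33
Trial balance (start $0, +$972.33 each month, − disbursements):
  May: +$972.33 → $972.33
  Jun: +$972.33 → $1,944.66
  Jul: +$972.33 − $5,583.54 → -$2,666.55
  Aug: +$972.33 → -$1,694.22
  Sep: +$972.33 → -$721.89
  Oct: +$972.33 → $250.44
  Nov: +$972.33 → $1,222.77
  Dec: +$972.33 → $2,195.10
  Jan: +$972.33 − $1,346.58 → $1,820.85
  Feb: +$972.33 → $2,793.18
  Mar: +$972.33 → $3,765.51
  Apr: +$972.33 − $4,737.84 → $0.00
Lowest trial balance = -$2,666.55 (Jul)
Initial deposit = cushion − low point = $972.33 − (-$2,666.55) = $3,638.88

$3,638.88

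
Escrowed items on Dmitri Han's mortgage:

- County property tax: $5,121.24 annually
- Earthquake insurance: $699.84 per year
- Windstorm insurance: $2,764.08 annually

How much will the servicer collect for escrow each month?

$715.43

County property tax = $5,121.24/yr
Earthquake insurance = $699.84/yr
Windstorm insurance = $2,764.08/yr
Annual escrow total = $5,121.24 + $699.84 + $2,764.08 = $8,585.16
Base monthly escrow = $8,585.16 ÷ 12 = $715.43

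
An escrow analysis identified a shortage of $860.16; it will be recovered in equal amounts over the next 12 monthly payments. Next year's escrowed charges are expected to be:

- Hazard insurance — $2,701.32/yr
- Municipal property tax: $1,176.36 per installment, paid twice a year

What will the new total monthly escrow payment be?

Hazard insurance — $2,701.32 annually
Municipal property tax — $1,176.36 × 2 = $2,352.72 annually
Annual escrow total = $5,054.04
Monthly = $5,054.04 / 12 = $421.17
Monthly shortage recovery: $860.16 ÷ 12 = $71.68
New monthly escrow = $421.17 + $71.68 = $492.85

$492.85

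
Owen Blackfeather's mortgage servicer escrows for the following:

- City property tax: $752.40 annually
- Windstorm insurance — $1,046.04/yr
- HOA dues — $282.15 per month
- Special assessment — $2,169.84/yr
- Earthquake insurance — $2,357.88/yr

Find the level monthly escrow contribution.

City property tax: $752.40/yr
Windstorm insurance: $1,046.04/yr
HOA dues: $282.15 × 12 = $3,385.80/yr
Special assessment: $2,169.84/yr
Earthquake insurance: $2,357.88/yr
Combined annual = $752.40 + $1,046.04 + $3,385.80 + $2,169.84 + $2,357.88 = $9,711.96
Per month = $9,711.96 ÷ 12 = $809.33

$809.33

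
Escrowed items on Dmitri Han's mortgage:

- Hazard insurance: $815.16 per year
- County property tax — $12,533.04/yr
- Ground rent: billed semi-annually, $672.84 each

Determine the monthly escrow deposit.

Hazard insurance: $815.16 annually
County property tax: $12,533.04 annually
Ground rent: $672.84 × 2 = $1,345.68 annually
Annual escrow total = $815.16 + $12,533.04 + $1,345.68 = $14,693.88
Monthly escrow = $14,693.88 ÷ 12 = $1,224.49

$1,224.49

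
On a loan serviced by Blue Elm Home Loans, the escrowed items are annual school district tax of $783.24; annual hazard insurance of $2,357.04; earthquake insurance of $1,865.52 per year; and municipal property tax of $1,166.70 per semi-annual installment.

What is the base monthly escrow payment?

$611.60

School district tax — $783.24 per year
Hazard insurance — $2,357.04 per year
Earthquake insurance — $1,865.52 per year
Municipal property tax — $1,166.70 × 2 = $2,333.40 per year
Total per year = $7,339.20
Base monthly escrow = $7,339.20 ÷ 12 = $611.60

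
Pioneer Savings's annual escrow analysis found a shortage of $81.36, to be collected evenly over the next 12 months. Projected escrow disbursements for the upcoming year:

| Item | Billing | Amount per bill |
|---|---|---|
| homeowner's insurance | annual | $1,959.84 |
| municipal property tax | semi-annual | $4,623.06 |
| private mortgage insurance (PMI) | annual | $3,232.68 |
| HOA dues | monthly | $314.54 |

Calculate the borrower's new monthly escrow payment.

Homeowner's insurance = $1,959.84
Municipal property tax = $4,623.06 × 2 = $9,246.12
Private mortgage insurance (PMI) = $3,232.68
HOA dues = $314.54 × 12 = $3,774.48
Total per year = $1,959.84 + $9,246.12 + $3,232.68 + $3,774.48 = $18,213.12
Per month = $18,213.12 ÷ 12 = $1,517.76
Shortage per month = $81.36 / 12 = $6.78
New monthly escrow = $1,517.76 + $6.78 = $1,524.54

$1,524.54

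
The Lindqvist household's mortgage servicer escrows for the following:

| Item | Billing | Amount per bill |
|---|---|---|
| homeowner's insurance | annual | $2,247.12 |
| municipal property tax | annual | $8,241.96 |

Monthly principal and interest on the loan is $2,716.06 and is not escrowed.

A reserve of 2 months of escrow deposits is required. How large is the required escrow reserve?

$1,748.18

Homeowner's insurance: $2,247.12
Municipal property tax: $8,241.96
Total annual escrow = $10,489.08
Base monthly escrow = $10,489.08 / 12 = $874.09
Reserve = 2 × $874.09 = $1,748.18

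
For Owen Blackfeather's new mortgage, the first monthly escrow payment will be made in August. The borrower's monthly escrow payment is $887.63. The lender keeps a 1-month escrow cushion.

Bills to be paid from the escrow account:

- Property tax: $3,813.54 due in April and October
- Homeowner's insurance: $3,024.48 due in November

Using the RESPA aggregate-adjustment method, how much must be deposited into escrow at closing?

Cushion = 1 × $887.63 = $887.63
Trial balance (start $0, +$887.63 each month, − disbursements):
  Aug: +$887.63 → $887.63
  Sep: +$887.63 → $1,775.26
  Oct: +$887.63 − $3,813.54 → -$1,150.65
  Nov: +$887.63 − $3,024.48 → -$3,287.50
  Dec: +$887.63 → -$2,399.87
  Jan: +$887.63 → -$1,512.24
  Feb: +$887.63 → -$624.61
  Mar: +$887.63 → $263.02
  Apr: +$887.63 − $3,813.54 → -$2,662.89
  May: +$887.63 → -$1,775.26
  Jun: +$887.63 → -$887.63
  Jul: +$887.63 → $0.00
Lowest trial balance = -$3,287.50 (Nov)
Initial deposit = cushion − low point = $887.63 − (-$3,287.50) = $4,175.13

$4,175.13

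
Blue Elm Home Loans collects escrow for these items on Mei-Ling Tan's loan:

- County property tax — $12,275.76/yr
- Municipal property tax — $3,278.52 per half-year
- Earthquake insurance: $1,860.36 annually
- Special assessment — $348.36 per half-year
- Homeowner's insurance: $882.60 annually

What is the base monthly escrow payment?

$1,856.04

County property tax: $12,275.76 per year
Municipal property tax: $3,278.52 × 2 = $6,557.04 per year
Earthquake insurance: $1,860.36 per year
Special assessment: $348.36 × 2 = $696.72 per year
Homeowner's insurance: $882.60 per year
Combined annual = $12,275.76 + $6,557.04 + $1,860.36 + $696.72 + $882.60 = $22,272.48
Monthly escrow = $22,272.48 ÷ 12 = $1,856.04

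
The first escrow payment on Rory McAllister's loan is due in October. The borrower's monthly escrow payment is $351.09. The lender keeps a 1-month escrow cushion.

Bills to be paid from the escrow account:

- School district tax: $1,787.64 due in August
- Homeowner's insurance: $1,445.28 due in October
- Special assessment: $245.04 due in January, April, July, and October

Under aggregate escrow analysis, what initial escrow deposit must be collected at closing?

$1,690.32

Cushion = 1 × $351.09 = $351.09
Trial balance (start $0, +$351.09 each month, − disbursements):
  Oct: +$351.09 − $1,690.32 → -$1,339.23
  Nov: +$351.09 → -$988.14
  Dec: +$351.09 → -$637.05
  Jan: +$351.09 − $245.04 → -$531.00
  Feb: +$351.09 → -$179.91
  Mar: +$351.09 → $171.18
  Apr: +$351.09 − $245.04 → $277.23
  May: +$351.09 → $628.32
  Jun: +$351.09 → $979.41
  Jul: +$351.09 − $245.04 → $1,085.46
  Aug: +$351.09 − $1,787.64 → -$351.09
  Sep: +$351.09 → $0.00
Lowest trial balance = -$1,339.23 (Oct)
Initial deposit = cushion − low point = $351.09 − (-$1,339.23) = $1,690.32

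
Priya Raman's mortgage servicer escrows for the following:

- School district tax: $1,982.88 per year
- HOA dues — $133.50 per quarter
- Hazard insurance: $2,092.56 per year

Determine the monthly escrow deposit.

School district tax — $1,982.88
HOA dues — $133.50 × 4 = $534.00
Hazard insurance — $2,092.56
Yearly total = $4,609.44
Base monthly escrow = $4,609.44 ÷ 12 = $384.12

$384.12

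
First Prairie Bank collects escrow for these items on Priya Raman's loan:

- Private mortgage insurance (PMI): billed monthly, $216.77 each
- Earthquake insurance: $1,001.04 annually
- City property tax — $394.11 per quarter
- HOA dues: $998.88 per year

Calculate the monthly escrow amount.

$514.80

Private mortgage insurance (PMI): $216.77 × 12 = $2,601.24
Earthquake insurance: $1,001.04
City property tax: $394.11 × 4 = $1,576.44
HOA dues: $998.88
Total annual escrow = $6,177.60
Base monthly escrow = $6,177.60 ÷ 12 = $514.80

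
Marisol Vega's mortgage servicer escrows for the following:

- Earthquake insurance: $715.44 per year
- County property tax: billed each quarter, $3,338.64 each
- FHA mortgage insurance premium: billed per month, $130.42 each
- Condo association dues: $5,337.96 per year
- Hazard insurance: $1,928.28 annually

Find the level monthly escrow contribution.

$1,908.44

Earthquake insurance = $715.44 annually
County property tax = $3,338.64 × 4 = $13,354.56 annually
FHA mortgage insurance premium = $130.42 × 12 = $1,565.04 annually
Condo association dues = $5,337.96 annually
Hazard insurance = $1,928.28 annually
Yearly total = $22,901.28
Per month = $22,901.28 ÷ 12 = $1,908.44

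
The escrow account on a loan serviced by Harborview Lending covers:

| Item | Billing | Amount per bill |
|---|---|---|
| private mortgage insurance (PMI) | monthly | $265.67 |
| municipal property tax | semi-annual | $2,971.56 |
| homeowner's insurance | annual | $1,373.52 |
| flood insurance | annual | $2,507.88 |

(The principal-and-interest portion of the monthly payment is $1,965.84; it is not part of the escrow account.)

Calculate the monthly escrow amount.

$1,084.38

Private mortgage insurance (PMI) — $265.67 × 12 = $3,188.04/yr
Municipal property tax — $2,971.56 × 2 = $5,943.12/yr
Homeowner's insurance — $1,373.52/yr
Flood insurance — $2,507.88/yr
Total per year = $3,188.04 + $5,943.12 + $1,373.52 + $2,507.88 = $13,012.56
Base monthly escrow = $13,012.56 ÷ 12 = $1,084.38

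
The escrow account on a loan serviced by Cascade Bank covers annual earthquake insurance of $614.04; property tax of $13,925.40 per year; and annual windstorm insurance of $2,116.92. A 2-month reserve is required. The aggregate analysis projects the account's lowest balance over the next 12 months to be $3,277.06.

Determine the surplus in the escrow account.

$501.00

Earthquake insurance — $614.04/yr
Property tax — $13,925.40/yr
Windstorm insurance — $2,116.92/yr
Total per year = $614.04 + $13,925.40 + $2,116.92 = $16,656.36
Monthly = $16,656.36 ÷ 12 = $1,388.03
Required cushion = 2 × $1,388.03 = $2,776.06
Excess over cushion: $3,277.06 − $2,776.06 = $501.00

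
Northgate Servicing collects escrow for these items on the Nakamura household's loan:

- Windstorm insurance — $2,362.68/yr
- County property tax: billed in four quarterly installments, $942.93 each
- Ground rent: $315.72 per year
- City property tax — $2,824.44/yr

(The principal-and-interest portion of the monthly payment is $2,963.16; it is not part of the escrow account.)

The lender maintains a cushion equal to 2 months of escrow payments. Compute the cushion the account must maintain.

Windstorm insurance — $2,362.68
County property tax — $942.93 × 4 = $3,771.72
Ground rent — $315.72
City property tax — $2,824.44
Total per year = $9,274.56
Monthly = $9,274.56 / 12 = $772.88
Cushion = 2 × $772.88 = $1,545.76

$1,545.76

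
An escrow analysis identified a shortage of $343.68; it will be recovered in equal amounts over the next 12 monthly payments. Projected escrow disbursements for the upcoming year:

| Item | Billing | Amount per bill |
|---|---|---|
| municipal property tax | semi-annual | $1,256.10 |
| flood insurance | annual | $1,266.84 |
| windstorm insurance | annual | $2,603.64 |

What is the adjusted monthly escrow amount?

Municipal property tax = $1,256.10 × 2 = $2,512.20
Flood insurance = $1,266.84
Windstorm insurance = $2,603.64
Combined annual = $2,512.20 + $1,266.84 + $2,603.64 = $6,382.68
Base monthly escrow = $6,382.68 / 12 = $531.89
Shortage spread = $343.68 ÷ 12 = $28.64/mo
New monthly escrow = $531.89 + $28.64 = $560.53

$560.53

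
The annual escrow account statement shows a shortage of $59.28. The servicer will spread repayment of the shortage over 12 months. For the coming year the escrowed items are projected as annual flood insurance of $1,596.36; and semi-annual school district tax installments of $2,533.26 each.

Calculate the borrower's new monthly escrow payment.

Flood insurance — $1,596.36 per year
School district tax — $2,533.26 × 2 = $5,066.52 per year
Total per year = $1,596.36 + $5,066.52 = $6,662.88
Monthly escrow = $6,662.88 / 12 = $555.24
Shortage spread = $59.28 / 12 = $4.94/mo
Adjusted monthly = $555.24 + $4.94 = $560.18

$560.18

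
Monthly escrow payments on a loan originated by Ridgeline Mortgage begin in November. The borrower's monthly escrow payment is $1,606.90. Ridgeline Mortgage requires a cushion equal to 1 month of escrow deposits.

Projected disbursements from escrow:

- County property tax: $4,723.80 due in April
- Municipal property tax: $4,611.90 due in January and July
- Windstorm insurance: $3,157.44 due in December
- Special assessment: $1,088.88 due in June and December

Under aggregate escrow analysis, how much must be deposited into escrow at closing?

$6,427.60

Cushion = 1 × $1,606.90 = $1,606.90
Trial balance (start $0, +$1,606.90 each month, − disbursements):
  Nov: +$1,606.90 → $1,606.90
  Dec: +$1,606.90 − $4,246.32 → -$1,032.52
  Jan: +$1,606.90 − $4,611.90 → -$4,037.52
  Feb: +$1,606.90 → -$2,430.62
  Mar: +$1,606.90 → -$823.72
  Apr: +$1,606.90 − $4,723.80 → -$3,940.62
  May: +$1,606.90 → -$2,333.72
  Jun: +$1,606.90 − $1,088.88 → -$1,815.70
  Jul: +$1,606.90 − $4,611.90 → -$4,820.70
  Aug: +$1,606.90 → -$3,213.80
  Sep: +$1,606.90 → -$1,606.90
  Oct: +$1,606.90 → $0.00
Lowest trial balance = -$4,820.70 (Jul)
Initial deposit = cushion − low point = $1,606.90 − (-$4,820.70) = $6,427.60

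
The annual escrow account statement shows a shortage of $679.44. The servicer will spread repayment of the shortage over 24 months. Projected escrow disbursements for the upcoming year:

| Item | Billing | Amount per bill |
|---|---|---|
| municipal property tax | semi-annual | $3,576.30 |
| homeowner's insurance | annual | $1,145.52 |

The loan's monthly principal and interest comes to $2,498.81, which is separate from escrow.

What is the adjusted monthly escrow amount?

Municipal property tax = $3,576.30 × 2 = $7,152.60 annually
Homeowner's insurance = $1,145.52 annually
Annual escrow total = $8,298.12
Monthly escrow = $8,298.12 / 12 = $691.51
Shortage per month = $679.44 ÷ 24 = $28.31
New monthly escrow = $691.51 + $28.31 = $719.82

$719.82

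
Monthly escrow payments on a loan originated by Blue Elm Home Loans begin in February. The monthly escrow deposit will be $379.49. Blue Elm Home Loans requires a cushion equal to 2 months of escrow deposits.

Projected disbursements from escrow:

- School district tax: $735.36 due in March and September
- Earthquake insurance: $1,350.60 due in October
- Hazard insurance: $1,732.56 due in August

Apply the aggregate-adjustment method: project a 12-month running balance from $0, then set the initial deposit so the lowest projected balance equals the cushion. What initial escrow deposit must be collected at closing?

Cushion = 2 × $379.49 = $758.98
Trial balance (start $0, +$379.49 each month, − disbursements):
  Feb: +$379.49 → $379.49
  Mar: +$379.49 − $735.36 → $23.62
  Apr: +$379.49 → $403.11
  May: +$379.49 → $782.60
  Jun: +$379.49 → $1,162.09
  Jul: +$379.49 → $1,541.58
  Aug: +$379.49 − $1,732.56 → $188.51
  Sep: +$379.49 − $735.36 → -$167.36
  Oct: +$379.49 − $1,350.60 → -$1,138.47
  Nov: +$379.49 → -$758.98
  Dec: +$379.49 → -$379.49
  Jan: +$379.49 → $0.00
Lowest trial balance = -$1,138.47 (Oct)
Initial deposit = cushion − low point = $758.98 − (-$1,138.47) = $1,897.45

$1,897.45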